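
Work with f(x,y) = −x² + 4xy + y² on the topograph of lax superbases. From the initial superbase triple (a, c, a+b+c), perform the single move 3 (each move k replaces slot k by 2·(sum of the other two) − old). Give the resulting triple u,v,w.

start (-1,1,4) = (f(1,0),f(0,1),f(1,1))
replace slot 3: 2·((-1)+1) − 4 = -4 → (-1,1,-4)

-1,1,-4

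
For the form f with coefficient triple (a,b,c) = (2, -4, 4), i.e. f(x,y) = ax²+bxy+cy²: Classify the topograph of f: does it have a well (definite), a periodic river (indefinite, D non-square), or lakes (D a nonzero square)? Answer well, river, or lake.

D = b²−4ac = (-4)² − 4·2·4 = -16
D < 0 ⇒ definite ⇒ every region one sign ⇒ single well

well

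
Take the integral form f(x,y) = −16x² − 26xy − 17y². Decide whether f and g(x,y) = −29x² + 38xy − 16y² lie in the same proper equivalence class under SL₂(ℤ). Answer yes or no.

D₁ = -412, D₂ = -412
f is negative-definite; reduce −f:
−f: translate: b→-6 (≡26 mod 32), so (16,26,17)→(16,-6,7)
−f: flip: (16,-6,7)→(7,6,16)
−f: reduced (well bottom): (7,6,16) with a≤c, −a<b≤a
flip sign back: reduced form of f is (-7,-6,-16)
g is negative-definite; reduce −g:
−g: translate: b→20 (≡-38 mod 58), so (29,-38,16)→(29,20,7)
−g: flip: (29,20,7)→(7,-20,29)
−g: translate: b→-6 (≡-20 mod 14), so (7,-20,29)→(7,-6,16)
−g: reduced (well bottom): (7,-6,16) with a≤c, −a<b≤a
flip sign back: reduced form of g is (-7,6,-16)
reduced forms (-7, -6, -16) vs (-7, 6, -16) ⇒ inequivalent

no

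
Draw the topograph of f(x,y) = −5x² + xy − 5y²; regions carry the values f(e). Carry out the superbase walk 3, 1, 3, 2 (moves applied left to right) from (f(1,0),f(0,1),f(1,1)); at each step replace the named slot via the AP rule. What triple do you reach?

start (-5,-5,-9) = (f(1,0),f(0,1),f(1,1))
replace slot 3: 2·((-5)+(-5)) − (-9) = -11 → (-5,-5,-11)
replace slot 1: 2·((-5)+(-11)) − (-5) = -27 → (-27,-5,-11)
replace slot 3: 2·((-27)+(-5)) − (-11) = -53 → (-27,-5,-53)
replace slot 2: 2·((-27)+(-53)) − (-5) = -155 → (-27,-155,-53)

-27,-155,-53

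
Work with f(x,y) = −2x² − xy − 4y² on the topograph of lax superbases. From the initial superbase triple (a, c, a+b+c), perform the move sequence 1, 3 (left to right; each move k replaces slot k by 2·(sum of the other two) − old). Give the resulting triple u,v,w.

start (-2,-4,-7) = (f(1,0),f(0,1),f(1,1))
replace slot 1: 2·((-4)+(-7)) − (-2) = -20 → (-20,-4,-7)
replace slot 3: 2·((-20)+(-4)) − (-7) = -41 → (-20,-4,-41)

-20,-4,-41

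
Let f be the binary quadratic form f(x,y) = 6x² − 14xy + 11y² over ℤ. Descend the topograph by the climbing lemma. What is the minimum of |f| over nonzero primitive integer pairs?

translate: b→-2 (≡-14 mod 12), so (6,-14,11)→(6,-2,3)
flip: (6,-2,3)→(3,2,6)
reduced (well bottom): (3,2,6) with a≤c, −a<b≤a
well minimum = a = 3

3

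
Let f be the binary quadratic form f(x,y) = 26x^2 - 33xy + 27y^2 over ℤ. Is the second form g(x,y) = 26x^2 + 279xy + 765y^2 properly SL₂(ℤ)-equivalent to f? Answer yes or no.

D₁ = -1719, D₂ = -1719
f: translate: b→19 (≡-33 mod 52), so (26,-33,27)→(26,19,20)
f: flip: (26,19,20)→(20,-19,26)
f: reduced (well bottom): (20,-19,26) with a≤c, −a<b≤a
g: translate: b→19 (≡279 mod 52), so (26,279,765)→(26,19,20)
g: flip: (26,19,20)→(20,-19,26)
g: reduced (well bottom): (20,-19,26) with a≤c, −a<b≤a
reduced forms (20, -19, 26) vs (20, -19, 26) ⇒ equivalent

yes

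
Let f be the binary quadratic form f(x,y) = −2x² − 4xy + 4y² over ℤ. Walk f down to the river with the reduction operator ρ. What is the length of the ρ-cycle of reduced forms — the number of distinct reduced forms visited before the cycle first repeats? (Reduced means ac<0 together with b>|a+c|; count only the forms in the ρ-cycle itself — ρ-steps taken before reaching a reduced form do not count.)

D = 48, ⌊√D⌋ = 6
descent: ρ → (4,4,-2)  [lands on river]
river: ρ → (-2,4,4)
ρ-cycle length = 2 (tail of 1 descent step not counted)

2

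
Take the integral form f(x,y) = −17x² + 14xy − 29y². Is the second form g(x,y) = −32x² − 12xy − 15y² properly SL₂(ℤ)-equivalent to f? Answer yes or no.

D₁ = -1776, D₂ = -1776
f is negative-definite; reduce −f:
−f: reduced (well bottom): (17,-14,29) with a≤c, −a<b≤a
flip sign back: reduced form of f is (-17,14,-29)
g is negative-definite; reduce −g:
−g: flip: (32,12,15)→(15,-12,32)
−g: reduced (well bottom): (15,-12,32) with a≤c, −a<b≤a
flip sign back: reduced form of g is (-15,12,-32)
reduced forms (-17, 14, -29) vs (-15, 12, -32) ⇒ inequivalent

no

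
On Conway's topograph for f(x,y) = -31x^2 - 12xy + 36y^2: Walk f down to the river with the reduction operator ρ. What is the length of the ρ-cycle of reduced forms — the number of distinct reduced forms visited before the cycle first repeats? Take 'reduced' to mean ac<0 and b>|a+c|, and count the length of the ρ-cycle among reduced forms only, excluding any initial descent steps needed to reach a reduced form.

D = 4608, ⌊√D⌋ = 67
descent: ρ → (36,12,-31)  [lands on river]
river: ρ → (-31,50,17)
river: ρ → (17,52,-28)
river: ρ → (-28,60,9)
river: ρ → (9,66,-7)
river: ρ → (-7,60,36)
ρ-cycle length = 6 (tail of 1 descent step not counted)

6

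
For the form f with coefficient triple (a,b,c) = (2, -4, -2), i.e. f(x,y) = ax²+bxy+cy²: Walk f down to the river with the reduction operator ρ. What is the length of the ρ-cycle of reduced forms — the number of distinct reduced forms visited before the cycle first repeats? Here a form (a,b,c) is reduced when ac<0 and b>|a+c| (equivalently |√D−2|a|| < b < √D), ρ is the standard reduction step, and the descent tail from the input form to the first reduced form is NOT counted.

D = 32, ⌊√D⌋ = 5
descent: ρ → (-2,4,2)  [lands on river]
river: ρ → (2,4,-2)
ρ-cycle length = 2 (tail of 1 descent step not counted)

2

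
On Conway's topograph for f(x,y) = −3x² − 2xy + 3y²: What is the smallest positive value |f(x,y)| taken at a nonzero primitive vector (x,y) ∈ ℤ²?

descent: ρ → (3,2,-3)  [lands on river]
river: ρ → (-3,4,2)
river: ρ → (2,4,-3)
river: ρ → (-3,2,3)
river: ρ → (3,4,-2)
river: ρ → (-2,4,3)
closes: descent 1, river 6
min |a| on river = 2

2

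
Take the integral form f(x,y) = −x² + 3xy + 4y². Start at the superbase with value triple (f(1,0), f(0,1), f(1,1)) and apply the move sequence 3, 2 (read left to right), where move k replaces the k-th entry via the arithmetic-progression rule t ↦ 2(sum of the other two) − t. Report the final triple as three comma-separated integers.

start (-1,4,6) = (f(1,0),f(0,1),f(1,1))
replace slot 3: 2·((-1)+4) − 6 = 0 → (-1,4,0)
replace slot 2: 2·((-1)+0) − 4 = -6 → (-1,-6,0)

-1,-6,0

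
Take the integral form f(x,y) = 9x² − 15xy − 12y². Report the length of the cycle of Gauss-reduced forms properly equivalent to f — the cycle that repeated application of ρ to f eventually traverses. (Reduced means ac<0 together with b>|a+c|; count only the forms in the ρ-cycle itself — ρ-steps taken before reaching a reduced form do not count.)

D = 657, ⌊√D⌋ = 25
descent: ρ → (-12,15,9)  [lands on river]
river: ρ → (9,21,-6)
river: ρ → (-6,15,18)
river: ρ → (18,21,-3)
river: ρ → (-3,21,18)
river: ρ → (18,15,-6)
river: ρ → (-6,21,9)
river: ρ → (9,15,-12)
river: ρ → (-12,9,12)
river: ρ → (12,15,-9)
river: ρ → (-9,21,6)
river: ρ → (6,15,-18)
river: ρ → (-18,21,3)
river: ρ → (3,21,-18)
river: ρ → (-18,15,6)
river: ρ → (6,21,-9)
river: ρ → (-9,15,12)
river: ρ → (12,9,-12)
ρ-cycle length = 18 (tail of 1 descent step not counted)

18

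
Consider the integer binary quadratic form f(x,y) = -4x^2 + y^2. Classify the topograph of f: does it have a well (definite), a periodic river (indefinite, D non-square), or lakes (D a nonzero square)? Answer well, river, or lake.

D = b²−4ac = 0² − 4·(-4)·1 = 16
D = 4² is a perfect square ⇒ form factors over ℤ ⇒ lakes

lake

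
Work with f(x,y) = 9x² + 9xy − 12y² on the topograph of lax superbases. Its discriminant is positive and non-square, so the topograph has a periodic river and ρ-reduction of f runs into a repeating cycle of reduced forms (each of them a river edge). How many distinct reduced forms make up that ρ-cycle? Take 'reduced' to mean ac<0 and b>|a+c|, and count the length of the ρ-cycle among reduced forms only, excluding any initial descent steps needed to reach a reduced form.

D = 513, ⌊√D⌋ = 22
river: ρ → (-12,15,6)
river: ρ → (6,21,-3)
river: ρ → (-3,21,6)
river: ρ → (6,15,-12)
river: ρ → (-12,9,9)
river: ρ → (9,9,-12)
ρ-cycle length = 6 (tail of 0 descent steps not counted)

6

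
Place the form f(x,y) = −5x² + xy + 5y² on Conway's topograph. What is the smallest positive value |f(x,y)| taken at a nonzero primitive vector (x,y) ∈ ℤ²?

river: ρ → (5,9,-1)
river: ρ → (-1,9,5)
river: ρ → (5,1,-5)
river: ρ → (-5,9,1)
river: ρ → (1,9,-5)
river: ρ → (-5,1,5)
closes: descent 0, river 6
min |a| on river = 1

1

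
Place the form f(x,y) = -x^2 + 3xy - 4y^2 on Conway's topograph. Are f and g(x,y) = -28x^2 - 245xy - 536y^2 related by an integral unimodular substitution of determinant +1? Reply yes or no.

D₁ = -7, D₂ = -7
f is negative-definite; reduce −f:
−f: translate: b→1 (≡-3 mod 2), so (1,-3,4)→(1,1,2)
−f: reduced (well bottom): (1,1,2) with a≤c, −a<b≤a
flip sign back: reduced form of f is (-1,-1,-2)
g is negative-definite; reduce −g:
−g: translate: b→21 (≡245 mod 56), so (28,245,536)→(28,21,4)
−g: flip: (28,21,4)→(4,-21,28)
−g: translate: b→3 (≡-21 mod 8), so (4,-21,28)→(4,3,1)
−g: flip: (4,3,1)→(1,-3,4)
−g: translate: b→1 (≡-3 mod 2), so (1,-3,4)→(1,1,2)
−g: reduced (well bottom): (1,1,2) with a≤c, −a<b≤a
flip sign back: reduced form of g is (-1,-1,-2)
reduced forms (-1, -1, -2) vs (-1, -1, -2) ⇒ equivalent

yes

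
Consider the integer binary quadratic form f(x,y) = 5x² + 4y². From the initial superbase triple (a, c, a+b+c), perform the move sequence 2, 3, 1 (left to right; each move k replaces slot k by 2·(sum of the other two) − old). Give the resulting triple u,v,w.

start (5,4,9) = (f(1,0),f(0,1),f(1,1))
replace slot 2: 2·(5+9) − 4 = 24 → (5,24,9)
replace slot 3: 2·(5+24) − 9 = 49 → (5,24,49)
replace slot 1: 2·(24+49) − 5 = 141 → (141,24,49)

141,24,49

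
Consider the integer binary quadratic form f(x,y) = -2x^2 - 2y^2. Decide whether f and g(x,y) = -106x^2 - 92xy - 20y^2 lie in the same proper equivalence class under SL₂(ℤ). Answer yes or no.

D₁ = -16, D₂ = -16
f is negative-definite; reduce −f:
−f: reduced (well bottom): (2,0,2) with a≤c, −a<b≤a
flip sign back: reduced form of f is (-2,0,-2)
g is negative-definite; reduce −g:
−g: flip: (106,92,20)→(20,-92,106)
−g: translate: b→-12 (≡-92 mod 40), so (20,-92,106)→(20,-12,2)
−g: flip: (20,-12,2)→(2,12,20)
−g: translate: b→0 (≡12 mod 4), so (2,12,20)→(2,0,2)
−g: reduced (well bottom): (2,0,2) with a≤c, −a<b≤a
flip sign back: reduced form of g is (-2,0,-2)
reduced forms (-2, 0, -2) vs (-2, 0, -2) ⇒ equivalent

yes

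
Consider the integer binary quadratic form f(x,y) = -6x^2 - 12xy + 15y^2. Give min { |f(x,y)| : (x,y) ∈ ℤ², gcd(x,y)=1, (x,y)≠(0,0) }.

descent: ρ → (15,12,-6)  [lands on river]
river: ρ → (-6,12,15)
river: ρ → (15,18,-3)
river: ρ → (-3,18,15)
closes: descent 1, river 4
min |a| on river = 3

3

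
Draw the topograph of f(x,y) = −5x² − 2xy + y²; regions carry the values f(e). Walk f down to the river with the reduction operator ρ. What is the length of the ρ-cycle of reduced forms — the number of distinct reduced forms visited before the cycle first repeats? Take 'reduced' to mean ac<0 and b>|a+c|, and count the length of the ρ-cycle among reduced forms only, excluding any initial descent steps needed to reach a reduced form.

D = 24, ⌊√D⌋ = 4
descent: ρ → (1,4,-2)  [lands on river]
river: ρ → (-2,4,1)
ρ-cycle length = 2 (tail of 1 descent step not counted)

2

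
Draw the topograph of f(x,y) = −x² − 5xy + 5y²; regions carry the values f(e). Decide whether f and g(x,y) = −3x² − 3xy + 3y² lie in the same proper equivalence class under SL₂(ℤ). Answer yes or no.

D₁ = 45, D₂ = 45
river cycle of f (length 2): (5, 5, -1), (-1, 5, 5)
river cycle of g (length 2): (3, 3, -3), (-3, 3, 3)
cycles differ ⇒ inequivalent

no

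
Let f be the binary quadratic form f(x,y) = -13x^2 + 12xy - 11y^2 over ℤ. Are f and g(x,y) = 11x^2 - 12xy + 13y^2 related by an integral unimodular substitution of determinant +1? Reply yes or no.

D₁ = -428, D₂ = -428
f is negative-definite; reduce −f:
−f: flip: (13,-12,11)→(11,12,13)
−f: translate: b→-10 (≡12 mod 22), so (11,12,13)→(11,-10,12)
−f: reduced (well bottom): (11,-10,12) with a≤c, −a<b≤a
flip sign back: reduced form of f is (-11,10,-12)
g: translate: b→10 (≡-12 mod 22), so (11,-12,13)→(11,10,12)
g: reduced (well bottom): (11,10,12) with a≤c, −a<b≤a
reduced forms (-11, 10, -12) vs (11, 10, 12) ⇒ inequivalent

no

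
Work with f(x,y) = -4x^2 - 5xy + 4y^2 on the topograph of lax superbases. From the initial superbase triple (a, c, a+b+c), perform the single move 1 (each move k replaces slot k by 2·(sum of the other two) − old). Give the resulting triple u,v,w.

start (-4,4,-5) = (f(1,0),f(0,1),f(1,1))
replace slot 1: 2·(4+(-5)) − (-4) = 2 → (2,4,-5)

2,4,-5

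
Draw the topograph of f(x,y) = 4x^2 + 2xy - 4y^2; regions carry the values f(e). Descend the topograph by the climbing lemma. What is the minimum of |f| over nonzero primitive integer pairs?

river: ρ → (-4,6,2)
river: ρ → (2,6,-4)
river: ρ → (-4,2,4)
river: ρ → (4,6,-2)
river: ρ → (-2,6,4)
river: ρ → (4,2,-4)
closes: descent 0, river 6
min |a| on river = 2

2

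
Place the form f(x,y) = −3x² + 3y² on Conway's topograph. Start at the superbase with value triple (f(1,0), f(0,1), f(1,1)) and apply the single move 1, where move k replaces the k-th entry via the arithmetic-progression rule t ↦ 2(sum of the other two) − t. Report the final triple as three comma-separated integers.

start (-3,3,0) = (f(1,0),f(0,1),f(1,1))
replace slot 1: 2·(3+0) − (-3) = 9 → (9,3,0)

9,3,0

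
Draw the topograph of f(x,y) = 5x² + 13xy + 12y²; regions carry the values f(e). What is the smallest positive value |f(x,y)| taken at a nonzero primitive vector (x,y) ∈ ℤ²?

translate: b→3 (≡13 mod 10), so (5,13,12)→(5,3,4)
flip: (5,3,4)→(4,-3,5)
reduced (well bottom): (4,-3,5) with a≤c, −a<b≤a
well minimum = a = 4

4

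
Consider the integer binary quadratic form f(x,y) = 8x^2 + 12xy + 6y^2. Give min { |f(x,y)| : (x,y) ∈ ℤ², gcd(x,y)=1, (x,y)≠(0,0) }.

translate: b→-4 (≡12 mod 16), so (8,12,6)→(8,-4,2)
flip: (8,-4,2)→(2,4,8)
translate: b→0 (≡4 mod 4), so (2,4,8)→(2,0,6)
reduced (well bottom): (2,0,6) with a≤c, −a<b≤a
well minimum = a = 2

2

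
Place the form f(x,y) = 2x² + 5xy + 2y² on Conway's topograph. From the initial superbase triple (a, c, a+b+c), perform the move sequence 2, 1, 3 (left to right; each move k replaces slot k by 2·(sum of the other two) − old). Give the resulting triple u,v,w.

start (2,2,9) = (f(1,0),f(0,1),f(1,1))
replace slot 2: 2·(2+9) − 2 = 20 → (2,20,9)
replace slot 1: 2·(20+9) − 2 = 56 → (56,20,9)
replace slot 3: 2·(56+20) − 9 = 143 → (56,20,143)

56,20,143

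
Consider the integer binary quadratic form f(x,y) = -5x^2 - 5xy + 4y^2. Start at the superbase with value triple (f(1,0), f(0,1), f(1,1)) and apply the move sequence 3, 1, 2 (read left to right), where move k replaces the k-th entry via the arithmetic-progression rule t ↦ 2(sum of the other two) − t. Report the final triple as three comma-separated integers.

start (-5,4,-6) = (f(1,0),f(0,1),f(1,1))
replace slot 3: 2·((-5)+4) − (-6) = 4 → (-5,4,4)
replace slot 1: 2·(4+4) − (-5) = 21 → (21,4,4)
replace slot 2: 2·(21+4) − 4 = 46 → (21,46,4)

21,46,4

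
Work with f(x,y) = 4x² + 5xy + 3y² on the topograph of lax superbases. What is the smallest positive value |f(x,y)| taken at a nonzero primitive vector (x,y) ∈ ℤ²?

translate: b→-3 (≡5 mod 8), so (4,5,3)→(4,-3,2)
flip: (4,-3,2)→(2,3,4)
translate: b→-1 (≡3 mod 4), so (2,3,4)→(2,-1,3)
reduced (well bottom): (2,-1,3) with a≤c, −a<b≤a
well minimum = a = 2

2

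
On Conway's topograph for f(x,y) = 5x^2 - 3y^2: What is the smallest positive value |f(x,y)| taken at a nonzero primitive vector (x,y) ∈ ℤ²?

descent: ρ → (-3,6,2)  [lands on river]
river: ρ → (2,6,-3)
closes: descent 1, river 2
min |a| on river = 2

2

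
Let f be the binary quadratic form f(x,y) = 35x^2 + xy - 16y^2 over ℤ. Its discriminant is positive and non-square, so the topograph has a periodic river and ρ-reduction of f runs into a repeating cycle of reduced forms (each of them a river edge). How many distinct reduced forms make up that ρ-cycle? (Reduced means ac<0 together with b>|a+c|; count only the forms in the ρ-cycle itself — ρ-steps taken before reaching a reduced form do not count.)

D = 2241, ⌊√D⌋ = 47
descent: ρ → (-16,31,20)  [lands on river]
river: ρ → (20,9,-27)
river: ρ → (-27,45,2)
river: ρ → (2,47,-4)
river: ρ → (-4,41,35)
river: ρ → (35,29,-10)
river: ρ → (-10,31,32)
river: ρ → (32,33,-9)
river: ρ → (-9,39,20)
river: ρ → (20,41,-7)
river: ρ → (-7,43,14)
river: ρ → (14,41,-10)
river: ρ → (-10,39,18)
river: ρ → (18,33,-16)
ρ-cycle length = 14 (tail of 1 descent step not counted)

14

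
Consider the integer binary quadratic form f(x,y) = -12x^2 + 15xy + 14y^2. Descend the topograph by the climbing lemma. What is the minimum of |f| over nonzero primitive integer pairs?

river: ρ → (14,13,-13)
river: ρ → (-13,13,14)
river: ρ → (14,15,-12)
river: ρ → (-12,9,17)
river: ρ → (17,25,-4)
river: ρ → (-4,23,23)
river: ρ → (23,23,-4)
river: ρ → (-4,25,17)
river: ρ → (17,9,-12)
river: ρ → (-12,15,14)
closes: descent 0, river 10
min |a| on river = 4

4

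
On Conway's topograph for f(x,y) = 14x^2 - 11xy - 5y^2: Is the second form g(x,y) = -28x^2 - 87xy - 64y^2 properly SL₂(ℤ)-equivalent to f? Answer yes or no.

D₁ = 401, D₂ = 401
river cycle of f (length 6): (-5, 11, 14), (14, 17, -2), (-2, 19, 5), (5, 11, -14), (-14, 17, 2), (2, 19, -5)
river cycle of g (length 6): (-5, 11, 14), (14, 17, -2), (-2, 19, 5), (5, 11, -14), (-14, 17, 2), (2, 19, -5)
cycles coincide ⇒ equivalent

yes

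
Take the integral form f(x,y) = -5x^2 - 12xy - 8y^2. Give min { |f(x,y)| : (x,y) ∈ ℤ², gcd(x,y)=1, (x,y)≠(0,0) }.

translate: b→2 (≡12 mod 10), so (5,12,8)→(5,2,1)
flip: (5,2,1)→(1,-2,5)
translate: b→0 (≡-2 mod 2), so (1,-2,5)→(1,0,4)
reduced (well bottom): (1,0,4) with a≤c, −a<b≤a
well minimum |f| = |-1| = 1 (negative-definite)

1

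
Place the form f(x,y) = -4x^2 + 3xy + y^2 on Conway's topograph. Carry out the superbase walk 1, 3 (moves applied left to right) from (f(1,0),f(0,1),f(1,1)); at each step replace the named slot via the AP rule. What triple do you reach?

start (-4,1,0) = (f(1,0),f(0,1),f(1,1))
replace slot 1: 2·(1+0) − (-4) = 6 → (6,1,0)
replace slot 3: 2·(6+1) − 0 = 14 → (6,1,14)

6,1,14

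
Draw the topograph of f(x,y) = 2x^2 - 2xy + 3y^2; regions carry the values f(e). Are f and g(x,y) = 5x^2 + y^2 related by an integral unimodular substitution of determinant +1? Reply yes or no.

D₁ = -20, D₂ = -20
f: translate: b→2 (≡-2 mod 4), so (2,-2,3)→(2,2,3)
f: reduced (well bottom): (2,2,3) with a≤c, −a<b≤a
g: flip: (5,0,1)→(1,0,5)
g: reduced (well bottom): (1,0,5) with a≤c, −a<b≤a
reduced forms (2, 2, 3) vs (1, 0, 5) ⇒ inequivalent

no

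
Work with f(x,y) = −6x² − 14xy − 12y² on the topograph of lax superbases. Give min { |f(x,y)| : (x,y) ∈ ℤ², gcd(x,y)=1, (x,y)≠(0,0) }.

translate: b→2 (≡14 mod 12), so (6,14,12)→(6,2,4)
flip: (6,2,4)→(4,-2,6)
reduced (well bottom): (4,-2,6) with a≤c, −a<b≤a
well minimum |f| = |-4| = 4 (negative-definite)

4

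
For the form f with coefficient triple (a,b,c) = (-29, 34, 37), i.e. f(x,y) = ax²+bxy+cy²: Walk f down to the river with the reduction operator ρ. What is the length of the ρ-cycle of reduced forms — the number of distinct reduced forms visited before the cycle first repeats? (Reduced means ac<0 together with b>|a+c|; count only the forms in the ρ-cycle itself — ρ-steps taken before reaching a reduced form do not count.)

D = 5448, ⌊√D⌋ = 73
river: ρ → (37,40,-26)
river: ρ → (-26,64,13)
river: ρ → (13,66,-21)
river: ρ → (-21,60,22)
river: ρ → (22,72,-3)
river: ρ → (-3,72,22)
river: ρ → (22,60,-21)
river: ρ → (-21,66,13)
river: ρ → (13,64,-26)
river: ρ → (-26,40,37)
river: ρ → (37,34,-29)
river: ρ → (-29,24,42)
river: ρ → (42,60,-11)
river: ρ → (-11,72,6)
river: ρ → (6,72,-11)
river: ρ → (-11,60,42)
river: ρ → (42,24,-29)
river: ρ → (-29,34,37)
ρ-cycle length = 18 (tail of 0 descent steps not counted)

18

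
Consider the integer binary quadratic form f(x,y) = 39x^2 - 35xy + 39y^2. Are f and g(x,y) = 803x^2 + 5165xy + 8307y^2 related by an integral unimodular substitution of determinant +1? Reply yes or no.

D₁ = -4859, D₂ = -4859
f: flip: (39,-35,39)→(39,35,39)
f: reduced (well bottom): (39,35,39) with a≤c, −a<b≤a
g: translate: b→347 (≡5165 mod 1606), so (803,5165,8307)→(803,347,39)
g: flip: (803,347,39)→(39,-347,803)
g: translate: b→-35 (≡-347 mod 78), so (39,-347,803)→(39,-35,39)
g: flip: (39,-35,39)→(39,35,39)
g: reduced (well bottom): (39,35,39) with a≤c, −a<b≤a
reduced forms (39, 35, 39) vs (39, 35, 39) ⇒ equivalent

yes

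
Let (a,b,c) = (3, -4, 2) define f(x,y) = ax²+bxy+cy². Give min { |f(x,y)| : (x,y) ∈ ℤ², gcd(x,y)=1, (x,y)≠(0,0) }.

translate: b→2 (≡-4 mod 6), so (3,-4,2)→(3,2,1)
flip: (3,2,1)→(1,-2,3)
translate: b→0 (≡-2 mod 2), so (1,-2,3)→(1,0,2)
reduced (well bottom): (1,0,2) with a≤c, −a<b≤a
well minimum = a = 1

1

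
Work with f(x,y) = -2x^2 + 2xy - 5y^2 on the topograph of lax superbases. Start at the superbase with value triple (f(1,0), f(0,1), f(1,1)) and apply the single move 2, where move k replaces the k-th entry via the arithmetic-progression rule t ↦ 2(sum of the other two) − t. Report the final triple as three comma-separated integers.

start (-2,-5,-5) = (f(1,0),f(0,1),f(1,1))
replace slot 2: 2·((-2)+(-5)) − (-5) = -9 → (-2,-9,-5)

-2,-9,-5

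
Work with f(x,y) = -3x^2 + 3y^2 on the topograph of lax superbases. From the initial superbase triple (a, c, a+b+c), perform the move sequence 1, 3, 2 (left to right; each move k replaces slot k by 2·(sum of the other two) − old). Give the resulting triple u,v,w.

start (-3,3,0) = (f(1,0),f(0,1),f(1,1))
replace slot 1: 2·(3+0) − (-3) = 9 → (9,3,0)
replace slot 3: 2·(9+3) − 0 = 24 → (9,3,24)
replace slot 2: 2·(9+24) − 3 = 63 → (9,63,24)

9,63,24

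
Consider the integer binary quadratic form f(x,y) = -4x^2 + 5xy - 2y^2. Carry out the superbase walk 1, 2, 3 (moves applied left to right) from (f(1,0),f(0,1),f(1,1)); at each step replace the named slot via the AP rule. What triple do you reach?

start (-4,-2,-1) = (f(1,0),f(0,1),f(1,1))
replace slot 1: 2·((-2)+(-1)) − (-4) = -2 → (-2,-2,-1)
replace slot 2: 2·((-2)+(-1)) − (-2) = -4 → (-2,-4,-1)
replace slot 3: 2·((-2)+(-4)) − (-1) = -11 → (-2,-4,-11)

-2,-4,-11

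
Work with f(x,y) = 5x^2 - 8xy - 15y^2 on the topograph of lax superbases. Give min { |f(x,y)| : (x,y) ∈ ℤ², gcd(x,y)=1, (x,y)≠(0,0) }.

descent: ρ → (-15,8,5)
descent: ρ → (5,12,-11)  [lands on river]
river: ρ → (-11,10,6)
river: ρ → (6,14,-7)
river: ρ → (-7,14,6)
river: ρ → (6,10,-11)
river: ρ → (-11,12,5)
river: ρ → (5,18,-2)
river: ρ → (-2,18,5)
closes: descent 2, river 8
min |a| on river = 2

2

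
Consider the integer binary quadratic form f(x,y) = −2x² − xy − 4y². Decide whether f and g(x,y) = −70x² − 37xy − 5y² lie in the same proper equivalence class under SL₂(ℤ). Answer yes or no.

D₁ = -31, D₂ = -31
f is negative-definite; reduce −f:
−f: reduced (well bottom): (2,1,4) with a≤c, −a<b≤a
flip sign back: reduced form of f is (-2,-1,-4)
g is negative-definite; reduce −g:
−g: flip: (70,37,5)→(5,-37,70)
−g: translate: b→3 (≡-37 mod 10), so (5,-37,70)→(5,3,2)
−g: flip: (5,3,2)→(2,-3,5)
−g: translate: b→1 (≡-3 mod 4), so (2,-3,5)→(2,1,4)
−g: reduced (well bottom): (2,1,4) with a≤c, −a<b≤a
flip sign back: reduced form of g is (-2,-1,-4)
reduced forms (-2, -1, -4) vs (-2, -1, -4) ⇒ equivalent

yes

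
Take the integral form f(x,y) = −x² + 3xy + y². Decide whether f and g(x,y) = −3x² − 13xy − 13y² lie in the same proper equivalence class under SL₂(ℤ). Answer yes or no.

D₁ = 13, D₂ = 13
river cycle of f (length 2): (1, 3, -1), (-1, 3, 1)
river cycle of g (length 2): (1, 3, -1), (-1, 3, 1)
cycles coincide ⇒ equivalent

yes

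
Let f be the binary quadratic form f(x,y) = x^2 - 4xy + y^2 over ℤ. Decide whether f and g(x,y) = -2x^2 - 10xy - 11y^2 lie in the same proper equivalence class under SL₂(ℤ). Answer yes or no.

D₁ = 12, D₂ = 12
river cycle of f (length 2): (1, 2, -2), (-2, 2, 1)
river cycle of g (length 2): (-2, 2, 1), (1, 2, -2)
cycles coincide ⇒ equivalent

yes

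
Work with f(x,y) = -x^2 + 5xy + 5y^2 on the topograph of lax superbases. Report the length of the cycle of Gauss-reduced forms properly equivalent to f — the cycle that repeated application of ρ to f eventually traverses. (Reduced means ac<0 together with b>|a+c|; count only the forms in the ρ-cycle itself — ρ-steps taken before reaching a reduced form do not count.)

D = 45, ⌊√D⌋ = 6
river: ρ → (5,5,-1)
river: ρ → (-1,5,5)
ρ-cycle length = 2 (tail of 0 descent steps not counted)

2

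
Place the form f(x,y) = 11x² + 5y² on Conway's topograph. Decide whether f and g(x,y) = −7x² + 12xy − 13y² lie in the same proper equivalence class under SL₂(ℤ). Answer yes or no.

D₁ = -220, D₂ = -220
f: flip: (11,0,5)→(5,0,11)
f: reduced (well bottom): (5,0,11) with a≤c, −a<b≤a
g is negative-definite; reduce −g:
−g: translate: b→2 (≡-12 mod 14), so (7,-12,13)→(7,2,8)
−g: reduced (well bottom): (7,2,8) with a≤c, −a<b≤a
flip sign back: reduced form of g is (-7,-2,-8)
reduced forms (5, 0, 11) vs (-7, -2, -8) ⇒ inequivalent

no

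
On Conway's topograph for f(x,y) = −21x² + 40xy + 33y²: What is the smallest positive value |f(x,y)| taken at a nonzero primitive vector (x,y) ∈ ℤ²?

river: ρ → (33,26,-28)
river: ρ → (-28,30,31)
river: ρ → (31,32,-27)
river: ρ → (-27,22,36)
river: ρ → (36,50,-13)
river: ρ → (-13,54,28)
river: ρ → (28,58,-9)
river: ρ → (-9,50,52)
river: ρ → (52,54,-7)
river: ρ → (-7,58,36)
river: ρ → (36,14,-29)
river: ρ → (-29,44,21)
river: ρ → (21,40,-33)
river: ρ → (-33,26,28)
river: ρ → (28,30,-31)
river: ρ → (-31,32,27)
river: ρ → (27,22,-36)
river: ρ → (-36,50,13)
river: ρ → (13,54,-28)
river: ρ → (-28,58,9)
river: ρ → (9,50,-52)
river: ρ → (-52,54,7)
river: ρ → (7,58,-36)
river: ρ → (-36,14,29)
river: ρ → (29,44,-21)
river: ρ → (-21,40,33)
closes: descent 0, river 26
min |a| on river = 7

7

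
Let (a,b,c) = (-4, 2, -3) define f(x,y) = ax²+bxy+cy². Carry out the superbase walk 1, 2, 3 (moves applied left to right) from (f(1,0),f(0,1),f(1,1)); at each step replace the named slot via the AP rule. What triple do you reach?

start (-4,-3,-5) = (f(1,0),f(0,1),f(1,1))
replace slot 1: 2·((-3)+(-5)) − (-4) = -12 → (-12,-3,-5)
replace slot 2: 2·((-12)+(-5)) − (-3) = -31 → (-12,-31,-5)
replace slot 3: 2·((-12)+(-31)) − (-5) = -81 → (-12,-31,-81)

-12,-31,-81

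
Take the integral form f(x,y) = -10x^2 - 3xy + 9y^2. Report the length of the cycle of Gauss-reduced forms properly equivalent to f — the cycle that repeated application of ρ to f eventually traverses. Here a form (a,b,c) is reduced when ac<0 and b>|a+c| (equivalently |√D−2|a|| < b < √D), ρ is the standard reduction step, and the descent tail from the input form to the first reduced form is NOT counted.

D = 369, ⌊√D⌋ = 19
descent: ρ → (9,3,-10)  [lands on river]
river: ρ → (-10,17,2)
river: ρ → (2,19,-1)
river: ρ → (-1,19,2)
river: ρ → (2,17,-10)
river: ρ → (-10,3,9)
river: ρ → (9,15,-4)
river: ρ → (-4,17,5)
river: ρ → (5,13,-10)
river: ρ → (-10,7,8)
river: ρ → (8,9,-9)
river: ρ → (-9,9,8)
river: ρ → (8,7,-10)
river: ρ → (-10,13,5)
river: ρ → (5,17,-4)
river: ρ → (-4,15,9)
ρ-cycle length = 16 (tail of 1 descent step not counted)

16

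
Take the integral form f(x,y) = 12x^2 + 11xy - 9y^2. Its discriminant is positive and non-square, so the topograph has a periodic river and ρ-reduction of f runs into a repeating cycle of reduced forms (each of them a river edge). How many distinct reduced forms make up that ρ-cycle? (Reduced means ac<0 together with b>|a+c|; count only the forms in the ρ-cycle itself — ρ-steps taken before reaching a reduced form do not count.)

D = 553, ⌊√D⌋ = 23
river: ρ → (-9,7,14)
river: ρ → (14,21,-2)
river: ρ → (-2,23,3)
river: ρ → (3,19,-16)
river: ρ → (-16,13,6)
river: ρ → (6,23,-1)
river: ρ → (-1,23,6)
river: ρ → (6,13,-16)
river: ρ → (-16,19,3)
river: ρ → (3,23,-2)
river: ρ → (-2,21,14)
river: ρ → (14,7,-9)
river: ρ → (-9,11,12)
river: ρ → (12,13,-8)
river: ρ → (-8,19,6)
river: ρ → (6,17,-11)
river: ρ → (-11,5,12)
river: ρ → (12,19,-4)
river: ρ → (-4,21,7)
river: ρ → (7,21,-4)
river: ρ → (-4,19,12)
river: ρ → (12,5,-11)
river: ρ → (-11,17,6)
river: ρ → (6,19,-8)
river: ρ → (-8,13,12)
river: ρ → (12,11,-9)
ρ-cycle length = 26 (tail of 0 descent steps not counted)

26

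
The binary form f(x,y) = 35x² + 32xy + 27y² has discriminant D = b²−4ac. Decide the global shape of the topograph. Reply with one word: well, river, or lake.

D = b²−4ac = 32² − 4·35·27 = -2756
D < 0 ⇒ definite ⇒ every region one sign ⇒ single well

well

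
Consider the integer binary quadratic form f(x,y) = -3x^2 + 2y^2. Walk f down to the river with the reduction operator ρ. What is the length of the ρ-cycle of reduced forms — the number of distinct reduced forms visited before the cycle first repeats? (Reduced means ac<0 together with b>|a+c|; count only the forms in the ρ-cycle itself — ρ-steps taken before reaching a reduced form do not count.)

D = 24, ⌊√D⌋ = 4
descent: ρ → (2,4,-1)  [lands on river]
river: ρ → (-1,4,2)
ρ-cycle length = 2 (tail of 1 descent step not counted)

2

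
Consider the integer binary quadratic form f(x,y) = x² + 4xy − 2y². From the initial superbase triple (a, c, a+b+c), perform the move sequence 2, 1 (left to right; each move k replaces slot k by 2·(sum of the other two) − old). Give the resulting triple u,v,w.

start (1,-2,3) = (f(1,0),f(0,1),f(1,1))
replace slot 2: 2·(1+3) − (-2) = 10 → (1,10,3)
replace slot 1: 2·(10+3) − 1 = 25 → (25,10,3)

25,10,3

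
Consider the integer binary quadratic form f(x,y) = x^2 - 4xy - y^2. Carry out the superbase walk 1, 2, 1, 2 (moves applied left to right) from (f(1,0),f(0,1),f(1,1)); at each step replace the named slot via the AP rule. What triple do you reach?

start (1,-1,-4) = (f(1,0),f(0,1),f(1,1))
replace slot 1: 2·((-1)+(-4)) − 1 = -11 → (-11,-1,-4)
replace slot 2: 2·((-11)+(-4)) − (-1) = -29 → (-11,-29,-4)
replace slot 1: 2·((-29)+(-4)) − (-11) = -55 → (-55,-29,-4)
replace slot 2: 2·((-55)+(-4)) − (-29) = -89 → (-55,-89,-4)

-55,-89,-4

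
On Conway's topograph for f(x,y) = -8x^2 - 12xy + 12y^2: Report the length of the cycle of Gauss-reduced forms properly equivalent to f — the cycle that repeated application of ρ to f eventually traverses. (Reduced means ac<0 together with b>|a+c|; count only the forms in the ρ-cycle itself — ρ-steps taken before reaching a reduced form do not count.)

D = 528, ⌊√D⌋ = 22
descent: ρ → (12,12,-8)  [lands on river]
river: ρ → (-8,20,4)
river: ρ → (4,20,-8)
river: ρ → (-8,12,12)
ρ-cycle length = 4 (tail of 1 descent step not counted)

4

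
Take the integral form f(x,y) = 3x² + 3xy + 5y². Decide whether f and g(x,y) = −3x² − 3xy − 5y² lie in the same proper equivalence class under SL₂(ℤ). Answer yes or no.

D₁ = -51, D₂ = -51
f: reduced (well bottom): (3,3,5) with a≤c, −a<b≤a
g is negative-definite; reduce −g:
−g: reduced (well bottom): (3,3,5) with a≤c, −a<b≤a
flip sign back: reduced form of g is (-3,-3,-5)
reduced forms (3, 3, 5) vs (-3, -3, -5) ⇒ inequivalent

no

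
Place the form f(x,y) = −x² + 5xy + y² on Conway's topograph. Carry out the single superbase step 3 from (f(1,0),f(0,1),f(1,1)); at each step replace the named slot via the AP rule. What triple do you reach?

start (-1,1,5) = (f(1,0),f(0,1),f(1,1))
replace slot 3: 2·((-1)+1) − 5 = -5 → (-1,1,-5)

-1,1,-5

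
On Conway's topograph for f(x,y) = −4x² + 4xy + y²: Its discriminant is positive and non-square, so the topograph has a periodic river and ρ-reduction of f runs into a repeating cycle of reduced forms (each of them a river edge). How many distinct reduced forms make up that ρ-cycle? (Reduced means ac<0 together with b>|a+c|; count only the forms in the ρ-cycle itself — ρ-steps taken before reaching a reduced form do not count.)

D = 32, ⌊√D⌋ = 5
river: ρ → (1,4,-4)
river: ρ → (-4,4,1)
ρ-cycle length = 2 (tail of 0 descent steps not counted)

2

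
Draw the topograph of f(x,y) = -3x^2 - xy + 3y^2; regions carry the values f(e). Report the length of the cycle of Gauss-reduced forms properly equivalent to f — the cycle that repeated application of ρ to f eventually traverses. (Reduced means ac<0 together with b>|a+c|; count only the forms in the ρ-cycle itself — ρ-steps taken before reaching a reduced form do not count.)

D = 37, ⌊√D⌋ = 6
descent: ρ → (3,1,-3)  [lands on river]
river: ρ → (-3,5,1)
river: ρ → (1,5,-3)
river: ρ → (-3,1,3)
river: ρ → (3,5,-1)
river: ρ → (-1,5,3)
ρ-cycle length = 6 (tail of 1 descent step not counted)

6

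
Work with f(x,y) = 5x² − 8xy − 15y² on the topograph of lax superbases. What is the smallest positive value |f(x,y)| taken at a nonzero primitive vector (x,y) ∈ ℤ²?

descent: ρ → (-15,8,5)
descent: ρ → (5,12,-11)  [lands on river]
river: ρ → (-11,10,6)
river: ρ → (6,14,-7)
river: ρ → (-7,14,6)
river: ρ → (6,10,-11)
river: ρ → (-11,12,5)
river: ρ → (5,18,-2)
river: ρ → (-2,18,5)
closes: descent 2, river 8
min |a| on river = 2

2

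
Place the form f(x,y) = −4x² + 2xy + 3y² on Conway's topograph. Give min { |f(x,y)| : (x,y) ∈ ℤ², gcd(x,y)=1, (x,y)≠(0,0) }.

river: ρ → (3,4,-3)
river: ρ → (-3,2,4)
river: ρ → (4,6,-1)
river: ρ → (-1,6,4)
river: ρ → (4,2,-3)
river: ρ → (-3,4,3)
river: ρ → (3,2,-4)
river: ρ → (-4,6,1)
river: ρ → (1,6,-4)
river: ρ → (-4,2,3)
closes: descent 0, river 10
min |a| on river = 1

1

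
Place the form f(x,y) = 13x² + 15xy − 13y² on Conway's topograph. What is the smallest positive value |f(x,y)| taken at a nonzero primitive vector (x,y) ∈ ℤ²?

river: ρ → (-13,11,15)
river: ρ → (15,19,-9)
river: ρ → (-9,17,17)
river: ρ → (17,17,-9)
river: ρ → (-9,19,15)
river: ρ → (15,11,-13)
river: ρ → (-13,15,13)
river: ρ → (13,11,-15)
river: ρ → (-15,19,9)
river: ρ → (9,17,-17)
river: ρ → (-17,17,9)
river: ρ → (9,19,-15)
river: ρ → (-15,11,13)
river: ρ → (13,15,-13)
closes: descent 0, river 14
min |a| on river = 9

9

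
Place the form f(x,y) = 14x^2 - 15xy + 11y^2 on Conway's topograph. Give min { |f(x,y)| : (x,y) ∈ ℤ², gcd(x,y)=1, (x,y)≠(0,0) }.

translate: b→13 (≡-15 mod 28), so (14,-15,11)→(14,13,10)
flip: (14,13,10)→(10,-13,14)
translate: b→7 (≡-13 mod 20), so (10,-13,14)→(10,7,11)
reduced (well bottom): (10,7,11) with a≤c, −a<b≤a
well minimum = a = 10

10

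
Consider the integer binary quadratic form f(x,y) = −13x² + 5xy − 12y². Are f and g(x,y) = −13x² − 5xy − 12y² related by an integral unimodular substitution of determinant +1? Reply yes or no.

D₁ = -599, D₂ = -599
f is negative-definite; reduce −f:
−f: flip: (13,-5,12)→(12,5,13)
−f: reduced (well bottom): (12,5,13) with a≤c, −a<b≤a
flip sign back: reduced form of f is (-12,-5,-13)
g is negative-definite; reduce −g:
−g: flip: (13,5,12)→(12,-5,13)
−g: reduced (well bottom): (12,-5,13) with a≤c, −a<b≤a
flip sign back: reduced form of g is (-12,5,-13)
reduced forms (-12, -5, -13) vs (-12, 5, -13) ⇒ inequivalent

no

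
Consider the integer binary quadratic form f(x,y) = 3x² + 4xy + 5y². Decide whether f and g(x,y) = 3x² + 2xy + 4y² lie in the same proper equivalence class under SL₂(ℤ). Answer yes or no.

D₁ = -44, D₂ = -44
f: translate: b→-2 (≡4 mod 6), so (3,4,5)→(3,-2,4)
f: reduced (well bottom): (3,-2,4) with a≤c, −a<b≤a
g: reduced (well bottom): (3,2,4) with a≤c, −a<b≤a
reduced forms (3, -2, 4) vs (3, 2, 4) ⇒ inequivalent

no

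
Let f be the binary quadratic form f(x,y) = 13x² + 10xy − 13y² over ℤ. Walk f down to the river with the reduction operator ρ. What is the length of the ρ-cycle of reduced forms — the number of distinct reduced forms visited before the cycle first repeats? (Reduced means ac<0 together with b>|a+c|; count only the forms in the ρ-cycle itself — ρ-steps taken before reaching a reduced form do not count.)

D = 776, ⌊√D⌋ = 27
river: ρ → (-13,16,10)
river: ρ → (10,24,-5)
river: ρ → (-5,26,5)
river: ρ → (5,24,-10)
river: ρ → (-10,16,13)
river: ρ → (13,10,-13)
ρ-cycle length = 6 (tail of 0 descent steps not counted)

6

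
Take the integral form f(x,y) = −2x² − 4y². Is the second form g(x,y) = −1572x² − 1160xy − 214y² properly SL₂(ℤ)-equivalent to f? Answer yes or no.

D₁ = -32, D₂ = -32
f is negative-definite; reduce −f:
−f: reduced (well bottom): (2,0,4) with a≤c, −a<b≤a
flip sign back: reduced form of f is (-2,0,-4)
g is negative-definite; reduce −g:
−g: flip: (1572,1160,214)→(214,-1160,1572)
−g: translate: b→124 (≡-1160 mod 428), so (214,-1160,1572)→(214,124,18)
−g: flip: (214,124,18)→(18,-124,214)
−g: translate: b→-16 (≡-124 mod 36), so (18,-124,214)→(18,-16,4)
−g: flip: (18,-16,4)→(4,16,18)
−g: translate: b→0 (≡16 mod 8), so (4,16,18)→(4,0,2)
−g: flip: (4,0,2)→(2,0,4)
−g: reduced (well bottom): (2,0,4) with a≤c, −a<b≤a
flip sign back: reduced form of g is (-2,0,-4)
reduced forms (-2, 0, -4) vs (-2, 0, -4) ⇒ equivalent

yes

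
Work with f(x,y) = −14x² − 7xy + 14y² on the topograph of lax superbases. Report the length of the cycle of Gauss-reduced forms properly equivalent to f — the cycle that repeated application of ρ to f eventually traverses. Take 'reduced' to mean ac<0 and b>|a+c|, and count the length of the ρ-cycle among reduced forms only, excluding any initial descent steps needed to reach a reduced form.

D = 833, ⌊√D⌋ = 28
descent: ρ → (14,7,-14)  [lands on river]
river: ρ → (-14,21,7)
river: ρ → (7,21,-14)
river: ρ → (-14,7,14)
river: ρ → (14,21,-7)
river: ρ → (-7,21,14)
ρ-cycle length = 6 (tail of 1 descent step not counted)

6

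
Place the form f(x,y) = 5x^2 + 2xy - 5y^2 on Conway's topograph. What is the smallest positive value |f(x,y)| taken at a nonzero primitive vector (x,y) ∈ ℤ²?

river: ρ → (-5,8,2)
river: ρ → (2,8,-5)
river: ρ → (-5,2,5)
river: ρ → (5,8,-2)
river: ρ → (-2,8,5)
river: ρ → (5,2,-5)
closes: descent 0, river 6
min |a| on river = 2

2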